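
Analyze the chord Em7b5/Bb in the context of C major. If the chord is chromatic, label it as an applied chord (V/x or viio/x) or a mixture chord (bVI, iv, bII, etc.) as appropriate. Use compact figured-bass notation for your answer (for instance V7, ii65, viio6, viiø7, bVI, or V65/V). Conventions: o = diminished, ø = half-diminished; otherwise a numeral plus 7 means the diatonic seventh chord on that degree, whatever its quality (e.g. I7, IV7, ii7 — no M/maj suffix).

viiø43/IV

Stacked in thirds the chord is E-G-Bb-D: a half-diminished seventh chord on E.
E sits a half step below F (IV in C major); a diminished chord there is the applied leading-tone chord of IV.
With Bb in the bass the chord is in second inversion, so the figured bass is 43.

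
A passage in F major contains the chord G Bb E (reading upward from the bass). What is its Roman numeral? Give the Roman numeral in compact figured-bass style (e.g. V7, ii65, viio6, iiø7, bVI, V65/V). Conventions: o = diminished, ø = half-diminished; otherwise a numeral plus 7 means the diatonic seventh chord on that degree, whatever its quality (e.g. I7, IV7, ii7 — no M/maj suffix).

The pitches E-G-Bb form a diminished triad rooted on E.
E is scale degree 7 in F major, and a diminished triad on that degree is written viio.
With G in the bass the chord is in first inversion, so the figured bass is 6.

viio6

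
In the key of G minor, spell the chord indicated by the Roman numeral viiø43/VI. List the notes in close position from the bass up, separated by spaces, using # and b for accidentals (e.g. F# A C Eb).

Ab C D F

The slash marks an applied leading-tone chord: viio of VI. In G minor, VI is Eb, so the leading tone to it is D, a half step below.
Building a half-diminished seventh chord on D gives D-F-Ab-C.
The figured bass 43 indicates second inversion, placing the fifth (Ab) in the bass: Ab-C-D-F.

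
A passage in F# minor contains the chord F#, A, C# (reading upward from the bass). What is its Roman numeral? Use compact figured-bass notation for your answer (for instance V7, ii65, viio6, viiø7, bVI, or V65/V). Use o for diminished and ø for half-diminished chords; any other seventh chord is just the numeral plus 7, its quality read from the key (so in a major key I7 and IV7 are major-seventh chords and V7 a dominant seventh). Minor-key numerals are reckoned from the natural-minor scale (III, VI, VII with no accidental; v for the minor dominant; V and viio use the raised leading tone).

i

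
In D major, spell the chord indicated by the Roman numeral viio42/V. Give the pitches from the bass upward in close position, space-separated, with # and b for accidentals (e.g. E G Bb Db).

viio42/V is a secondary leading-tone chord. The target V is A in D major; the applied chord is rooted a semitone below, on G#.
Building a fully diminished seventh chord on G# gives G#-B-D-F.
With the 42 figure the chord is in third inversion; from the bass F upward in close position it reads F-G#-B-D.

F G# B D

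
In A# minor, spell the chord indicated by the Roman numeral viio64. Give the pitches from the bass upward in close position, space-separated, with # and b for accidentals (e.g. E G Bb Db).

D# G## B#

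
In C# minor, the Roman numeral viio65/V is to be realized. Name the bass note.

The applied chord viio65/V is rooted on F##: F##-A#-C#-E.
The figure 65 means first inversion — the third is in the bass.

A#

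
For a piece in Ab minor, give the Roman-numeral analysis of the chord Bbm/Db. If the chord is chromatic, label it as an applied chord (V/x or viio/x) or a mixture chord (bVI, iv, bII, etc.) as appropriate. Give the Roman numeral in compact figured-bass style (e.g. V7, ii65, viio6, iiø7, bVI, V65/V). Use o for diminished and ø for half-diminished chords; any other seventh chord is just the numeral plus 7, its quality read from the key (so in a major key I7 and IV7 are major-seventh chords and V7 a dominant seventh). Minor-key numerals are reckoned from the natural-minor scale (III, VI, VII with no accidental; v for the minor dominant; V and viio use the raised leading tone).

ii6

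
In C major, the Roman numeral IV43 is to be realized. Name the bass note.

IV in C major has root F; the chord is F-A-C-E.
The figure 43 means second inversion — the fifth is in the bass.

C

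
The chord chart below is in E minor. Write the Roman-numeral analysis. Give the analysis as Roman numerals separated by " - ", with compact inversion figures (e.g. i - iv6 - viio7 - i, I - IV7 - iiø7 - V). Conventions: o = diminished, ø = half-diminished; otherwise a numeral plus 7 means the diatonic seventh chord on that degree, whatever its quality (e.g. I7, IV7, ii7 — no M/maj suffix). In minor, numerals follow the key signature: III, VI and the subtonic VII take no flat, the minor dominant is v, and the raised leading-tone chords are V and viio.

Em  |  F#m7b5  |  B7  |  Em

Em: root E is the tonic; minor triad there is i.
F#m7b5 has root F#, degree 2 in E minor, so iiø7.
B7 has root B, degree 5 in E minor, so V7.
Em has root E, degree 1 in E minor, so i.

i - iiø7 - V7 - i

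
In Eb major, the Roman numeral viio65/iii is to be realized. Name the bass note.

A

The applied chord viio65/iii is rooted on F#: F#-A-C-Eb.
The figure 65 means first inversion — the third is in the bass.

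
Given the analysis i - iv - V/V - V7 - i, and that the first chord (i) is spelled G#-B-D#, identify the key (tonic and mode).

The chord G#m is a minor triad rooted on G#; its label is i.
If G# is scale degree 1 and the mode makes that degree carry a minor triad, the tonic is G# and the mode is minor.

G# minor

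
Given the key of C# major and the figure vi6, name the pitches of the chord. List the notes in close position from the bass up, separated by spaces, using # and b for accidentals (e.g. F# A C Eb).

C# E# A#

In C# major, scale degree 6 is A#, and the diatonic chord built there is a minor triad.
Stacking thirds from A# gives A#-C#-E#.
The figured bass 6 indicates first inversion, placing the third (C#) in the bass: C#-E#-A#.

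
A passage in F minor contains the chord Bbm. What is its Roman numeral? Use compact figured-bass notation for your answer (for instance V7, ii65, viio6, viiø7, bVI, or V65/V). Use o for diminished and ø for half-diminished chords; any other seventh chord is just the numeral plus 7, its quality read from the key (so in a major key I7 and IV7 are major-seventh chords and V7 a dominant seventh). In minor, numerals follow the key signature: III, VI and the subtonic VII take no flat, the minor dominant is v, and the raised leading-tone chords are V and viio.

Stacked in thirds the chord is Bb-Db-F: a minor triad on Bb.
Bb is scale degree 4 in F minor, and a minor triad on that degree is written iv.

iv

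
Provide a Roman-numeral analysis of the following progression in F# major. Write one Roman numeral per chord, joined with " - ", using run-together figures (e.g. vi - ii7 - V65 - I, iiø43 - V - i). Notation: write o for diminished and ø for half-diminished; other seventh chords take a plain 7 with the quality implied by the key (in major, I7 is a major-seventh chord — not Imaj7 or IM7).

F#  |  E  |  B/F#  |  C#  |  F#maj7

F#: root F# is the tonic; major triad there is I.
E is non-diatonic — bVII, a mixture chord from F# minor.
B/F#: major triad on B = scale degree 4 → IV64.
C#: major triad on C# = scale degree 5 → V.
F#maj7: major seventh chord on F# = scale degree 1 → I7.

I - bVII - IV64 - V - I7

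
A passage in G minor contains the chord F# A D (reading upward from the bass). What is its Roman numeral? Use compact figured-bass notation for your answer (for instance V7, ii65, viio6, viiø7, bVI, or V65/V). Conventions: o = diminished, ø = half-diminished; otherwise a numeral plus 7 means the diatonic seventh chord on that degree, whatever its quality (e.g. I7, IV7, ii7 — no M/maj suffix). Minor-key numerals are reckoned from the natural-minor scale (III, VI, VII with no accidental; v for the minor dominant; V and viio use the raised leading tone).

V6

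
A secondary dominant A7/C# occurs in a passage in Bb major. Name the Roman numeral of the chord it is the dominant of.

iii

The chord is a dominant seventh chord on A.
A dominant resolves down a perfect fifth: A → D. In Bb major, D is scale degree 3, i.e. iii.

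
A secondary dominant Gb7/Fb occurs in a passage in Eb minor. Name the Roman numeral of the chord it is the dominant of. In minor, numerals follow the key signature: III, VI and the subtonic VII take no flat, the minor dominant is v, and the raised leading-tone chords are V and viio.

VI

The chord is a dominant seventh chord on Gb.
A dominant resolves down a perfect fifth: Gb → Cb. In Eb minor, Cb is scale degree 6, i.e. VI.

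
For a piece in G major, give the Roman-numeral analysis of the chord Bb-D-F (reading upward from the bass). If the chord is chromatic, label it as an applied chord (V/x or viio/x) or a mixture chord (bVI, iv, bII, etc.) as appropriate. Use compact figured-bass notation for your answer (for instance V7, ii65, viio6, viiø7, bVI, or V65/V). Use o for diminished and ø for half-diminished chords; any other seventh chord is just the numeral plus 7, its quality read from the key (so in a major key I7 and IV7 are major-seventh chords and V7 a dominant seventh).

Stacked in thirds the chord is Bb-D-F: a major triad on Bb.
Bb is the lowered third degree of G major (diatonic 3 would be B). This is a major triad on the lowered third degree, borrowed from the parallel minor.

bIII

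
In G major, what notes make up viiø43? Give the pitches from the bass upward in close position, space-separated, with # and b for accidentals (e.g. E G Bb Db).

The numeral's case and figure indicate a half-diminished seventh chord. In G major its root, the leading tone, is F#.
Stacking thirds from F# gives F#-A-C-E.
With the 43 figure the chord is in second inversion; from the bass C upward in close position it reads C-E-F#-A.

C E F# A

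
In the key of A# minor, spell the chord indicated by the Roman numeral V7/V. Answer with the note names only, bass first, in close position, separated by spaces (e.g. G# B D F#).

B# D## F## A#

V7/V is a secondary dominant — the dominant seventh of V. V in A# minor is E#, so the applied chord's root is B#, a perfect fifth above.
Building a dominant seventh chord on B# gives B#-D##-F##-A#.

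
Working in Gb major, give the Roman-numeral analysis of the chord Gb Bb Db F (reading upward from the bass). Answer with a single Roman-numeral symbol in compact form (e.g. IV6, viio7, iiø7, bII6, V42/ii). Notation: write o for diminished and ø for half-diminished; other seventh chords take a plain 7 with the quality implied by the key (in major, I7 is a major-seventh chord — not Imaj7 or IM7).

Stacked in thirds the chord is Gb-Bb-Db-F: a major seventh chord on Gb.
Gb is scale degree 1 in Gb major, and a major seventh chord on that degree is written I7.

I7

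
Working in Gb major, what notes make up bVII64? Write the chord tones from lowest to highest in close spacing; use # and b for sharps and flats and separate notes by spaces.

Scale degree 7 in Gb major is F; lowering it a half step gives Fb. bVII64 is a major triad on the lowered seventh degree (the subtonic), borrowed from the parallel minor.
So the chord is Fb-Ab-Cb.
With the 64 figure the chord is in second inversion; from the bass Cb upward in close position it reads Cb-Fb-Ab.

Cb Fb Ab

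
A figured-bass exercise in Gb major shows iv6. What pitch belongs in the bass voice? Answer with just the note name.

iv in Gb major has root Cb; the chord is Cb-Ebb-Gb.
The figure 6 means first inversion — the third is in the bass.

Ebb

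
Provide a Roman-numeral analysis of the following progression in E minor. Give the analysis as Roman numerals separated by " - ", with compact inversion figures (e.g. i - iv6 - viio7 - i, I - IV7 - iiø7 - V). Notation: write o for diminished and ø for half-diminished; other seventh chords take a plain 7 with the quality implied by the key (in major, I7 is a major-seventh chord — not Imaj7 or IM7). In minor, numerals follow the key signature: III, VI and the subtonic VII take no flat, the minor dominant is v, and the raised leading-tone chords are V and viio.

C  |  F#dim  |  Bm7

VI - iio - v7

C has root C, degree 6 in E minor, so VI.
F#dim: diminished triad on F# = scale degree 2 → iio.
Bm7: root B is the dominant; minor seventh chord there is v7.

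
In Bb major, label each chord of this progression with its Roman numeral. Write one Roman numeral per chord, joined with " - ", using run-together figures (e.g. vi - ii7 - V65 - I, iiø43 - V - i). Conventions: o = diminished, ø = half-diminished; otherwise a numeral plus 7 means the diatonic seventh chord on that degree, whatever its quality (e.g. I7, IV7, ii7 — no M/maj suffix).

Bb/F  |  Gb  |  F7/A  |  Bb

Bb/F has root Bb, degree 1 in Bb major, so I64.
Gb: major triad on Gb — chromatic; bVI (borrowed from the parallel minor).
F7/A: dominant seventh chord on F = scale degree 5 → V65.
Bb: root Bb is the tonic; major triad there is I.

I64 - bVI - V65 - I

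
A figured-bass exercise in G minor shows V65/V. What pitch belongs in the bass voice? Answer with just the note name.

C#

The applied chord V65/V is rooted on A: A-C#-E-G.
The figure 65 means first inversion — the third is in the bass.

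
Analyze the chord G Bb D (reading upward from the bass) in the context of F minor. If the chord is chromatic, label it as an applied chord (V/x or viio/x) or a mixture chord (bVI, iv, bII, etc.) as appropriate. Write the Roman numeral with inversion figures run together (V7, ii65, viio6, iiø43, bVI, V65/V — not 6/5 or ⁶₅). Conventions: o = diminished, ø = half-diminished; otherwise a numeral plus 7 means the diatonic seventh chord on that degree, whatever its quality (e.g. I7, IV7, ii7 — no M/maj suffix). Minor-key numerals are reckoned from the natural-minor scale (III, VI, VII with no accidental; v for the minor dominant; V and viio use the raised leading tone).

Stacked in thirds the chord is G-Bb-D: a minor triad on G.
G is the second degree of F minor. This is the minor supertonic, borrowed from the parallel major (the Dorian ii).

ii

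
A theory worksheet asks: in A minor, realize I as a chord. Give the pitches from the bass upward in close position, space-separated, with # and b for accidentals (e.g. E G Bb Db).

A C# E

Scale degree 1 in A minor is A; here the chord built on it is altered to a major triad. I is the major tonic (Picardy third), borrowed from the parallel major.
So the chord is A-C#-E.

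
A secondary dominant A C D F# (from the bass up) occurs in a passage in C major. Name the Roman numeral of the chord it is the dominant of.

The chord is a dominant seventh chord on D.
A dominant resolves down a perfect fifth: D → G. In C major, G is scale degree 5, i.e. V.

V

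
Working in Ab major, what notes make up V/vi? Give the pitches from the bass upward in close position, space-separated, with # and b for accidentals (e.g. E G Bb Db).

V/vi is a secondary dominant — the dominant triad of vi. vi in Ab major is F, so the applied chord's root is C, a perfect fifth above.
Building a major triad on C gives C-E-G.

C E G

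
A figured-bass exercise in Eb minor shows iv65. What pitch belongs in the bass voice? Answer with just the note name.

iv in Eb minor has root Ab; the chord is Ab-Cb-Eb-Gb.
The figure 65 means first inversion — the third is in the bass.

Cb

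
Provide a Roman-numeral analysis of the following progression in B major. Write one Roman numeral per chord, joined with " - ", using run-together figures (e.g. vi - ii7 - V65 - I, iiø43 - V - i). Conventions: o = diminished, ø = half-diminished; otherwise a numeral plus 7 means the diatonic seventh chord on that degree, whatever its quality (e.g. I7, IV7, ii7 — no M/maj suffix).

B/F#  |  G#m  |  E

B/F#: root B is the tonic; major triad there is I64.
G#m: minor triad on G# = scale degree 6 → vi.
E: major triad on E = scale degree 4 → IV.

I64 - vi - IV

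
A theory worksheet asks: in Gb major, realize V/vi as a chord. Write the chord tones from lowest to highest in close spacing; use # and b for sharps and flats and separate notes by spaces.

Bb D F

The slash means an applied dominant: we want the dominant of vi. In Gb major, vi is Eb minor, and its dominant is built on Bb.
Building a major triad on Bb gives Bb-D-F.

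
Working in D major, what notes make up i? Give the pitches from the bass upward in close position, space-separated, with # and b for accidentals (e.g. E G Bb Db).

D F A

Scale degree 1 in D major is D; here the chord built on it is altered to a minor triad. i is the minor tonic, borrowed from the parallel minor.
So the chord is D-F-A.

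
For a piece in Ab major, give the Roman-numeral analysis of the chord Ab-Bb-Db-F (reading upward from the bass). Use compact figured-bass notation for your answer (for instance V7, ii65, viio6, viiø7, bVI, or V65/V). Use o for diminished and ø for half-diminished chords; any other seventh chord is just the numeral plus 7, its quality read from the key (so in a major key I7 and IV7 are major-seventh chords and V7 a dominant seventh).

Stacked in thirds the chord is Bb-Db-F-Ab: a minor seventh chord on Bb.
In Ab major, Bb is the supertonic; the diatonic minor seventh chord there is ii7.
With Ab in the bass the chord is in third inversion, so the figured bass is 42.

ii42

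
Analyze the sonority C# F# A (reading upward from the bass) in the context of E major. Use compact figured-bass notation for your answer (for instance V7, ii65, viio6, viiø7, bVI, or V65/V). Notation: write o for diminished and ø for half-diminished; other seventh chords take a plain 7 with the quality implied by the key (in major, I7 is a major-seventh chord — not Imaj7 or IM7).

ii64

The pitches F#-A-C# form a minor triad rooted on F#.
F# is scale degree 2 in E major, and a minor triad on that degree is written ii.
With C# in the bass the chord is in second inversion, so the figured bass is 64.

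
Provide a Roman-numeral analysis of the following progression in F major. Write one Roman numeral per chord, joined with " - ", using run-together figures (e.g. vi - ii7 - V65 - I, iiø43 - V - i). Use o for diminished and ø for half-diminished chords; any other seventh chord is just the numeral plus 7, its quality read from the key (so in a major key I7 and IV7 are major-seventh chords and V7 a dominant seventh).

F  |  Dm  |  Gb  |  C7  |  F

I - vi - bII - V7 - I

F has root F, degree 1 in F major, so I.
Dm has root D, degree 6 in F major, so vi.
Gb is non-diatonic — a major triad on the lowered supertonic (Gb): the Neapolitan chord, bII.
C7: root C is the dominant; dominant seventh chord there is V7.
F has root F, degree 1 in F major, so I.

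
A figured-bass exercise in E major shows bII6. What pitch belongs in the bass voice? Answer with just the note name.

A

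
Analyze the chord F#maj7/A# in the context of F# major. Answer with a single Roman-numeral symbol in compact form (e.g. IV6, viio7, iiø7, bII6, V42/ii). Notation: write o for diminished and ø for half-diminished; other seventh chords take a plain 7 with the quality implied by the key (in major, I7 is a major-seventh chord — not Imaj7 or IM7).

The pitches F#-A#-C#-E# form a major seventh chord rooted on F#.
In F# major, F# is the tonic; the diatonic major seventh chord there is I7.
With A# in the bass the chord is in first inversion, so the figured bass is 65.

I65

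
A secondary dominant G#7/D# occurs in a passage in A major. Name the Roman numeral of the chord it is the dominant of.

The chord is a dominant seventh chord on G#.
A dominant resolves down a perfect fifth: G# → C#. In A major, C# is scale degree 3, i.e. iii.

iii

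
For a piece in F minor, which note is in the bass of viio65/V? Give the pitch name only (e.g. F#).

D

The applied chord viio65/V is rooted on B: B-D-F-Ab.
The figure 65 means first inversion — the third is in the bass.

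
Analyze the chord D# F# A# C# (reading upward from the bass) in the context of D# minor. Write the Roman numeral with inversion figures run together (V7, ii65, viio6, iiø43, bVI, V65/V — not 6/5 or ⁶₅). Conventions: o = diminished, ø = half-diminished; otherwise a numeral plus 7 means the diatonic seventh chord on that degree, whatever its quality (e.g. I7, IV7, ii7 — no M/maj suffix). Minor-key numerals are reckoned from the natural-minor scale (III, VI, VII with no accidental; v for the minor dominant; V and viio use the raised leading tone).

i7

The pitches D#-F#-A#-C# form a minor seventh chord rooted on D#.
D# is scale degree 1 in D# minor, and a minor seventh chord on that degree is written i7.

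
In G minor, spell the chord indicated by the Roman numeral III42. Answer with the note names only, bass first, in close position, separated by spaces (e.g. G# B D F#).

A Bb D F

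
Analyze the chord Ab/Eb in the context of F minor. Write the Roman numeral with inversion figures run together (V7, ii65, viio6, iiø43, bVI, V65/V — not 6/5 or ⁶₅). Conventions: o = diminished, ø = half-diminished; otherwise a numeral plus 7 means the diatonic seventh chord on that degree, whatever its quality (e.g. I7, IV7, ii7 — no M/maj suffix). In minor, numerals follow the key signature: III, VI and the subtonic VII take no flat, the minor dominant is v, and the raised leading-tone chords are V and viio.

III64

The pitches Ab-C-Eb form a major triad rooted on Ab.
In F minor, Ab is the mediant; the diatonic major triad there is III.
With Eb in the bass the chord is in second inversion, so the figured bass is 64.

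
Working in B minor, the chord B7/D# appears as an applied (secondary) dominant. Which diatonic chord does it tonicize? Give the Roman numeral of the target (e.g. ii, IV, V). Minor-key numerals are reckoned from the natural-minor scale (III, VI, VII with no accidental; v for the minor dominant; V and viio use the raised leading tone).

iv

The chord is a dominant seventh chord on B.
A dominant resolves down a perfect fifth: B → E. In B minor, E is scale degree 4, i.e. iv.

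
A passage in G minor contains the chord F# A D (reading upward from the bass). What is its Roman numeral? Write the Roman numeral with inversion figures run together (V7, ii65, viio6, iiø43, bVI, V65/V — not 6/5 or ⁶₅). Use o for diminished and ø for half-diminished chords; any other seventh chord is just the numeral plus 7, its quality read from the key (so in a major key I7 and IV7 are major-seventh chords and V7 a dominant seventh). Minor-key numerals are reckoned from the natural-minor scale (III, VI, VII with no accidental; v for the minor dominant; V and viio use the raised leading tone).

V6

Stacked in thirds the chord is D-F#-A: a major triad on D.
D is scale degree 5 in G minor, and a major triad on that degree is written V.
With F# in the bass the chord is in first inversion, so the figured bass is 6.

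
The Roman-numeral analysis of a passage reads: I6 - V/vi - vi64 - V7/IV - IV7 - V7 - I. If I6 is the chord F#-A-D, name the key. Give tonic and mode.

I6 is given as F#-A-D — a major triad with root D.
If D is scale degree 1 and the mode makes that degree carry a major triad, the tonic is D and the mode is major.

D major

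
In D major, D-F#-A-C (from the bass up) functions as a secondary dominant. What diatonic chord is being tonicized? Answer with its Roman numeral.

IV

The chord is a dominant seventh chord on D.
A dominant resolves down a perfect fifth: D → G. In D major, G is scale degree 4, i.e. IV.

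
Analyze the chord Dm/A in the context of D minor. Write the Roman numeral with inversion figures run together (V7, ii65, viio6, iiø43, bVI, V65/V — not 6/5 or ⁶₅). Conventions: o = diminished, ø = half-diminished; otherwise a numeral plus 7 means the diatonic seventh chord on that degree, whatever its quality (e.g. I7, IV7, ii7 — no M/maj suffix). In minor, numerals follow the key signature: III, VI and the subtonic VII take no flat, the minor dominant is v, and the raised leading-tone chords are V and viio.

i64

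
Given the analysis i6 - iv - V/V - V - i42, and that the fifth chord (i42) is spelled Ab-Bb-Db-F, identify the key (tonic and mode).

Bb minor

The anchor chord is a minor seventh chord on Bb, labeled i42.
If Bb is scale degree 1 and the mode makes that degree carry a minor seventh chord, the tonic is Bb and the mode is minor.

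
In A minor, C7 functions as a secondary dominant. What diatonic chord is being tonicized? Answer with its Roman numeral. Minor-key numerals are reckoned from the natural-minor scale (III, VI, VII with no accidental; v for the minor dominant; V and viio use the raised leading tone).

VI

The chord is a dominant seventh chord on C.
A dominant resolves down a perfect fifth: C → F. In A minor, F is scale degree 6, i.e. VI.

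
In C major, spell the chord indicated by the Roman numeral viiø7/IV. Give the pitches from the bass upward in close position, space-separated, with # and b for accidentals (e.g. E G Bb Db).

viiø7/IV is a secondary leading-tone chord. The target IV is F in C major; the applied chord is rooted a semitone below, on E.
Building a half-diminished seventh chord on E gives E-G-Bb-D.

E G Bb D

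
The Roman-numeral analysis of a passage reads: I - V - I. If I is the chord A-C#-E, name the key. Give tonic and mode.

The chord A is a major triad rooted on A; its label is I.
If A is scale degree 1 and the mode makes that degree carry a major triad, the tonic is A and the mode is major.

A major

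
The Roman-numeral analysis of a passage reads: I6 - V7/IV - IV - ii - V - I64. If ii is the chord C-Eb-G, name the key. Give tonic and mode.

The chord Cm is a minor triad rooted on C; its label is ii.
If C is scale degree 2 and the mode makes that degree carry a minor triad, the tonic is Bb and the mode is major.

Bb major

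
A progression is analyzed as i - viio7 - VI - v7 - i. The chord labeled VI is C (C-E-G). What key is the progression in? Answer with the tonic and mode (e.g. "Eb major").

E minor

The chord C is a major triad rooted on C; its label is VI.
Counting down 5 scale steps from C places the tonic on E; a major triad on degree 6 is diatonic only in minor.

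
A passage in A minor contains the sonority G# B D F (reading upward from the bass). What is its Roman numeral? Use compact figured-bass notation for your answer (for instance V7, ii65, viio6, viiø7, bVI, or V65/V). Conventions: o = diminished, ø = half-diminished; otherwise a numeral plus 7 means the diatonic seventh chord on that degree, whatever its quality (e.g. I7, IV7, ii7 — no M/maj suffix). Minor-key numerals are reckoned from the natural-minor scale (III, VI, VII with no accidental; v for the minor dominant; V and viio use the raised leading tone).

viio7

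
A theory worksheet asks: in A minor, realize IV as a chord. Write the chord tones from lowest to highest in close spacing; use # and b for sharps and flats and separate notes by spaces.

IV is the major subdominant, borrowed from the parallel major. In A minor that root is D.
So the chord is D-F#-A.

D F# A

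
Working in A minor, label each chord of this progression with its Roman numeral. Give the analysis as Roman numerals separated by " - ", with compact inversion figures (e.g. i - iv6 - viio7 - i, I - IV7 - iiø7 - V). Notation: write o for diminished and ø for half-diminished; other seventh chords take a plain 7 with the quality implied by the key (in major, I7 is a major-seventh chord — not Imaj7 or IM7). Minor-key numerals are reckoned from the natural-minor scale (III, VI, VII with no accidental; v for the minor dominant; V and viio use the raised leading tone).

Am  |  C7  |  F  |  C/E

Am: root A is the tonic; minor triad there is i.
C7: chromatic; C is V of VI, so V7/VI.
F: major triad on F = scale degree 6 → VI.
C/E: root C is the mediant; major triad there is III6.

i - V7/VI - VI - III6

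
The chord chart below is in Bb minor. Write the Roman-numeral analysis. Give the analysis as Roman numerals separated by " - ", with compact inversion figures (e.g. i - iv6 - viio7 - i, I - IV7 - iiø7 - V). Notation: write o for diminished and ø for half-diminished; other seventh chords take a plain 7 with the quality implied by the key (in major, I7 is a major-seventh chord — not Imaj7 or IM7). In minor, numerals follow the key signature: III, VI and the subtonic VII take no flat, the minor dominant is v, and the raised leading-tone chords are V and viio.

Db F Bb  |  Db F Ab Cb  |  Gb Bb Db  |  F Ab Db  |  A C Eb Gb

i6 - V7/VI - VI - III6 - viio7

Db-F-Bb: minor triad on Bb = scale degree 1 → i6.
Db-F-Ab-Cb: a dominant seventh chord on Db, the applied dominant of VI → V7/VI.
Gb-Bb-Db has root Gb, degree 6 in Bb minor, so VI.
F-Ab-Db has root Db, degree 3 in Bb minor, so III6.
A-C-Eb-Gb: root A is the leading tone; fully diminished seventh chord there is viio7.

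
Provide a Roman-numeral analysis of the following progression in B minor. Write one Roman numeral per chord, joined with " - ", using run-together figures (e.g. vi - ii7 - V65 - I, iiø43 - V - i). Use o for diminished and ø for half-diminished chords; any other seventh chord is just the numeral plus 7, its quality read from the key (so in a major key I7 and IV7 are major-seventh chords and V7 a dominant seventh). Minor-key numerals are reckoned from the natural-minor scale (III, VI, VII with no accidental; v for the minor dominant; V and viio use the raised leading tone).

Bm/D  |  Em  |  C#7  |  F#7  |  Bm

Bm/D: root B is the tonic; minor triad there is i6.
Em: root E is the subdominant; minor triad there is iv.
C#7 is the secondary dominant of V (dominant seventh chord on C#): V7/V.
F#7: dominant seventh chord on F# = scale degree 5 → V7.
Bm has root B, degree 1 in B minor, so i.

i6 - iv - V7/V - V7 - i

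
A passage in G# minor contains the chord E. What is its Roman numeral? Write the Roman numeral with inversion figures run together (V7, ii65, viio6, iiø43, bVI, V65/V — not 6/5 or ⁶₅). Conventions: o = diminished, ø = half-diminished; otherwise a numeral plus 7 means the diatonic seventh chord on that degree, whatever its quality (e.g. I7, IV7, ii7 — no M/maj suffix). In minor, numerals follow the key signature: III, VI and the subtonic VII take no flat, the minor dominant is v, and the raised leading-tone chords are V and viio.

Stacked in thirds the chord is E-G#-B: a major triad on E.
In G# minor, E is the submediant; the diatonic major triad there is VI.

VI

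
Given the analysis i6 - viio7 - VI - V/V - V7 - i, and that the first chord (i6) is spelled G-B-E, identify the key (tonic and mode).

The anchor chord is a minor triad on E, labeled i6.
If E is scale degree 1 and the mode makes that degree carry a minor triad, the tonic is E and the mode is minor.

E minor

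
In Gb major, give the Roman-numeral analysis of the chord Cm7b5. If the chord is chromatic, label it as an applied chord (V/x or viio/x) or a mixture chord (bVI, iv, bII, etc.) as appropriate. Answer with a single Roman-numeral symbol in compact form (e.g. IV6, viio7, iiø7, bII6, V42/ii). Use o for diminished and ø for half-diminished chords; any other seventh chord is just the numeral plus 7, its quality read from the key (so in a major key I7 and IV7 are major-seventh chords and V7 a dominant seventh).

The pitches C-Eb-Gb-Bb form a half-diminished seventh chord rooted on C.
C sits a half step below Db (V in Gb major); a diminished chord there is the applied leading-tone chord of V.

viiø7/V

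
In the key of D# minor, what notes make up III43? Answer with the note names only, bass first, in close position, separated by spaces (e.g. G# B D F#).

The numeral's case and figure indicate a major seventh chord. In D# minor its root, scale degree 3, is F#.
Stacking thirds from F# gives F#-A#-C#-E#.
With the 43 figure the chord is in second inversion; from the bass C# upward in close position it reads C#-E#-F#-A#.

C# E# F# A#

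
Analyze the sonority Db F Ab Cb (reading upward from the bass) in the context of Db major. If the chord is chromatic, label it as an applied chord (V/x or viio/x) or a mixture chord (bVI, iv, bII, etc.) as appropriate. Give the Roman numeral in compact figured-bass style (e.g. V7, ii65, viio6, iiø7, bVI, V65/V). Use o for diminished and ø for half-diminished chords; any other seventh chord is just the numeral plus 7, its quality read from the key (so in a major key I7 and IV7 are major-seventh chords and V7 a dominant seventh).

Stacked in thirds the chord is Db-F-Ab-Cb: a dominant seventh chord on Db.
Db is not a diatonic chord root with this quality in Db major, but it lies a perfect fifth above Gb (IV), so the chord functions as an applied dominant of IV.

V7/IV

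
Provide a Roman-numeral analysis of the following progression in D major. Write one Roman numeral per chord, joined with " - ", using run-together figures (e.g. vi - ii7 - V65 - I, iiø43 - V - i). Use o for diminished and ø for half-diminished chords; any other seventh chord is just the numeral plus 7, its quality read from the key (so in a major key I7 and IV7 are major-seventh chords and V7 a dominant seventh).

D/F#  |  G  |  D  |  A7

D/F#: root D is the tonic; major triad there is I6.
G: major triad on G = scale degree 4 → IV.
D: major triad on D = scale degree 1 → I.
A7: dominant seventh chord on A = scale degree 5 → V7.

I6 - IV - I - V7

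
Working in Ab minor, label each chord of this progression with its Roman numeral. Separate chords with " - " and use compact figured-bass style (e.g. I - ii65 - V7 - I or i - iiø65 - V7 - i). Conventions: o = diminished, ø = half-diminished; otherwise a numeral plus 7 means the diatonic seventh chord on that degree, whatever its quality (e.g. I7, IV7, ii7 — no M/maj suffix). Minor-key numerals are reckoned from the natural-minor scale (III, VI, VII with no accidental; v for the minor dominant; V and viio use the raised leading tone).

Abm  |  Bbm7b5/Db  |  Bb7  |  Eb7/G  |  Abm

i - iiø65 - V7/V - V65 - i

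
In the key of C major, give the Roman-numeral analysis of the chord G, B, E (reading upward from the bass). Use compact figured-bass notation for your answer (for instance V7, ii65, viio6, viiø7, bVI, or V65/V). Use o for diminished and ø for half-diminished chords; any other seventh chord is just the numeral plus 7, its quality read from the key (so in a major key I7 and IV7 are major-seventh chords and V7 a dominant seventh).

iii6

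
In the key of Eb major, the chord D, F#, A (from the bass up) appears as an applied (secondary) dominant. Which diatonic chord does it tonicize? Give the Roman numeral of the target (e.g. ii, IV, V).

iii

The chord is a major triad on D.
A dominant resolves down a perfect fifth: D → G. In Eb major, G is scale degree 3, i.e. iii.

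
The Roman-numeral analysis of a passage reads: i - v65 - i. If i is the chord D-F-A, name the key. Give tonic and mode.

D minor

i is given as D-F-A — a minor triad with root D.
If D is scale degree 1 and the mode makes that degree carry a minor triad, the tonic is D and the mode is minor.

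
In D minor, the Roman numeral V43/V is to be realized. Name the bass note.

The applied chord V43/V is rooted on E: E-G#-B-D.
The figure 43 means second inversion — the fifth is in the bass.

B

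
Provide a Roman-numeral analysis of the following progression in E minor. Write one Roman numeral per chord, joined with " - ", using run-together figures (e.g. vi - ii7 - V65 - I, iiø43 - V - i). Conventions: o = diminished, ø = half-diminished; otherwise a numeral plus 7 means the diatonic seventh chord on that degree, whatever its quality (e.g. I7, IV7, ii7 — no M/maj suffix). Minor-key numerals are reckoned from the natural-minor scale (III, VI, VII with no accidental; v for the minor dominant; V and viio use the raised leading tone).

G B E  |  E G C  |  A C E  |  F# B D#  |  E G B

G-B-E: minor triad on E = scale degree 1 → i6.
E-G-C: root C is the submediant; major triad there is VI6.
A-C-E has root A, degree 4 in E minor, so iv.
F#-B-D# has root B, degree 5 in E minor, so V64.
E-G-B: root E is the tonic; minor triad there is i.

i6 - VI6 - iv - V64 - i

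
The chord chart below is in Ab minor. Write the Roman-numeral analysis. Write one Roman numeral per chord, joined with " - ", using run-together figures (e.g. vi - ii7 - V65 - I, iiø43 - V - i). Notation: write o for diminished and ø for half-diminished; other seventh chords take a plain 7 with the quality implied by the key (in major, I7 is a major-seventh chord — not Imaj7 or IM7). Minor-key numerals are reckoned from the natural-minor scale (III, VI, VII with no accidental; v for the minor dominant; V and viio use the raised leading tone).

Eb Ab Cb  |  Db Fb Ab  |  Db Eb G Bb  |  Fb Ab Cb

Eb-Ab-Cb: root Ab is the tonic; minor triad there is i64.
Db-Fb-Ab: root Db is the subdominant; minor triad there is iv.
Db-Eb-G-Bb: root Eb is the dominant; dominant seventh chord there is V42.
Fb-Ab-Cb has root Fb, degree 6 in Ab minor, so VI.

i64 - iv - V42 - VI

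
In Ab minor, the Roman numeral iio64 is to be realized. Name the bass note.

Fb

iio in Ab minor has root Bb; the chord is Bb-Db-Fb.
The figure 64 means second inversion — the fifth is in the bass.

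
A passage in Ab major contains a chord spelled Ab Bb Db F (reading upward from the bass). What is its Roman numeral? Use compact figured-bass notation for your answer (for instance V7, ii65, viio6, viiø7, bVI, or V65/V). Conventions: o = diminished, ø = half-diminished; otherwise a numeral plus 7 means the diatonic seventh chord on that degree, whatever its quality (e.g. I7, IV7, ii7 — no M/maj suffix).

The pitches Bb-Db-F-Ab form a minor seventh chord rooted on Bb.
Bb is scale degree 2 in Ab major, and a minor seventh chord on that degree is written ii7.
With Ab in the bass the chord is in third inversion, so the figured bass is 42.

ii42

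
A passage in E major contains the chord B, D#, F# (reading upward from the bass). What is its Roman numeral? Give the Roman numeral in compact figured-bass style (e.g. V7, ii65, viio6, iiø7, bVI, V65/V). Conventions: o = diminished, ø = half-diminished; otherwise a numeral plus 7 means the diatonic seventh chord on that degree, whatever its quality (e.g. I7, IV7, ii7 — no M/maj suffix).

The pitches B-D#-F# form a major triad rooted on B.
In E major, B is the dominant; the diatonic major triad there is V.

V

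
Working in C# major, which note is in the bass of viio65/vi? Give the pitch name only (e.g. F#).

The applied chord viio65/vi is rooted on G##: G##-B#-D#-F#.
The figure 65 means first inversion — the third is in the bass.

B#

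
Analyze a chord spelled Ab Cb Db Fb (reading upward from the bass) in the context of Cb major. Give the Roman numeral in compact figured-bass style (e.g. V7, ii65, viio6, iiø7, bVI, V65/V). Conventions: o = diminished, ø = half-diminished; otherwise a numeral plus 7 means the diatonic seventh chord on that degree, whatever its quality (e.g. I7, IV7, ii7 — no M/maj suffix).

The pitches Db-Fb-Ab-Cb form a minor seventh chord rooted on Db.
Db is scale degree 2 in Cb major, and a minor seventh chord on that degree is written ii7.
With Ab in the bass the chord is in second inversion, so the figured bass is 43.

ii43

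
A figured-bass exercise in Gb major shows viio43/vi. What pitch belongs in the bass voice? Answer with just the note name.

Ab

The applied chord viio43/vi is rooted on D: D-F-Ab-Cb.
The figure 43 means second inversion — the fifth is in the bass.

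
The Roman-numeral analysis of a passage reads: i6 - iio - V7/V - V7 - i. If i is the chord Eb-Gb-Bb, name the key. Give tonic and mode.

The anchor chord is a minor triad on Eb, labeled i.
If Eb is scale degree 1 and the mode makes that degree carry a minor triad, the tonic is Eb and the mode is minor.

Eb minor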